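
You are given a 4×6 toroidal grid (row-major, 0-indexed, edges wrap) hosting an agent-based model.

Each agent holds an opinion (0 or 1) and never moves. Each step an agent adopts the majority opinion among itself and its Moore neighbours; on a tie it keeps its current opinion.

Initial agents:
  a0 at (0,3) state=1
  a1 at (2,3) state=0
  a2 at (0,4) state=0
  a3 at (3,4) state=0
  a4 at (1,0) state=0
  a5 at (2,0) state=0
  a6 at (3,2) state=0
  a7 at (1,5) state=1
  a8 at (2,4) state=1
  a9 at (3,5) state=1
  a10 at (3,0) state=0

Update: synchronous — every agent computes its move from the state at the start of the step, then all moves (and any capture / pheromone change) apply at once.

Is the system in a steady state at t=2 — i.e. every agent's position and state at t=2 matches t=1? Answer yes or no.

t=1: a0@(0,3):0 a1@(2,3):0 a2@(0,4):1 a3@(3,4):0 a4@(1,0):0 a5@(2,0):0 a6@(3,2):0 a7@(1,5):0 a8@(2,4):1 a9@(3,5):0 a10@(3,0):0
t=2: a0@(0,3):0 a1@(2,3):0 a2@(0,4):0 a3@(3,4):0 a4@(1,0):0 a5@(2,0):0 a6@(3,2):0 a7@(1,5):0 a8@(2,4):0 a9@(3,5):0 a10@(3,0):0

no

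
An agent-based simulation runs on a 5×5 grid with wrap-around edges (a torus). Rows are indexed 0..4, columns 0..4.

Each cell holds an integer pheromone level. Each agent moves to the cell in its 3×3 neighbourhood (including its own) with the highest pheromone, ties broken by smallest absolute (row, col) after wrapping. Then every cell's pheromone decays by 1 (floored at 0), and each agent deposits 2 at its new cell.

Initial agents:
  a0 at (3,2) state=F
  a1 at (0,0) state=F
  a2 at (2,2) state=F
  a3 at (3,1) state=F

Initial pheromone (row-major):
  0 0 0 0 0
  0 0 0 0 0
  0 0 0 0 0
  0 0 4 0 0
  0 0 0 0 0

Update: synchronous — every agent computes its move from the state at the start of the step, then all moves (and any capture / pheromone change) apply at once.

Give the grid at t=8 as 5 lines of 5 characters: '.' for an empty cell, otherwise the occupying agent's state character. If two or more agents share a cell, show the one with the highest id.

t=1: a0@(3,2) a1@(0,0) a2@(3,2) a3@(3,2) | pheromone: 2 0 0 0 0 / 0 0 0 0 0 / 0 0 0 0 0 / 0 0 9 0 0 / 0 0 0 0 0
t=2: a0@(3,2) a1@(0,0) a2@(3,2) a3@(3,2) | pheromone: 3 0 0 0 0 / 0 0 0 0 0 / 0 0 0 0 0 / 0 0 14 0 0 / 0 0 0 0 0
t=3: a0@(3,2) a1@(0,0) a2@(3,2) a3@(3,2) | pheromone: 4 0 0 0 0 / 0 0 0 0 0 / 0 0 0 0 0 / 0 0 19 0 0 / 0 0 0 0 0
t=4: a0@(3,2) a1@(0,0) a2@(3,2) a3@(3,2) | pheromone: 5 0 0 0 0 / 0 0 0 0 0 / 0 0 0 0 0 / 0 0 24 0 0 / 0 0 0 0 0
t=5: a0@(3,2) a1@(0,0) a2@(3,2) a3@(3,2) | pheromone: 6 0 0 0 0 / 0 0 0 0 0 / 0 0 0 0 0 / 0 0 29 0 0 / 0 0 0 0 0
t=6: a0@(3,2) a1@(0,0) a2@(3,2) a3@(3,2) | pheromone: 7 0 0 0 0 / 0 0 0 0 0 / 0 0 0 0 0 / 0 0 34 0 0 / 0 0 0 0 0
t=7: a0@(3,2) a1@(0,0) a2@(3,2) a3@(3,2) | pheromone: 8 0 0 0 0 / 0 0 0 0 0 / 0 0 0 0 0 / 0 0 39 0 0 / 0 0 0 0 0
t=8: a0@(3,2) a1@(0,0) a2@(3,2) a3@(3,2) | pheromone: 9 0 0 0 0 / 0 0 0 0 0 / 0 0 0 0 0 / 0 0 44 0 0 / 0 0 0 0 0

F....
.....
.....
..F..
.....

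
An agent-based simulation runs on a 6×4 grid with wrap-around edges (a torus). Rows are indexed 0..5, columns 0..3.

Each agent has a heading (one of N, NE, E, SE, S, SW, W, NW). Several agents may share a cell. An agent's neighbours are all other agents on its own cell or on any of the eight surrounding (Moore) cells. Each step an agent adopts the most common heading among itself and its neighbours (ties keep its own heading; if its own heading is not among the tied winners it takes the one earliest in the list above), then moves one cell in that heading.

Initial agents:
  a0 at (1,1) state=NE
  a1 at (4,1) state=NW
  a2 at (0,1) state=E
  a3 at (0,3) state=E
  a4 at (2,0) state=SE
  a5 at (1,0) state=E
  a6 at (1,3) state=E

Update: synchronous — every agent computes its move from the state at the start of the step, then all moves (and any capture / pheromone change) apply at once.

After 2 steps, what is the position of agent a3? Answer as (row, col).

(0, 1)

t=1: a0@(1,2):E a1@(3,0):NW a2@(0,2):E a3@(0,0):E a4@(2,1):E a5@(1,1):E a6@(1,0):E
t=2: a0@(1,3):E a1@(2,3):NW a2@(0,3):E a3@(0,1):E a4@(2,2):E a5@(1,2):E a6@(1,1):E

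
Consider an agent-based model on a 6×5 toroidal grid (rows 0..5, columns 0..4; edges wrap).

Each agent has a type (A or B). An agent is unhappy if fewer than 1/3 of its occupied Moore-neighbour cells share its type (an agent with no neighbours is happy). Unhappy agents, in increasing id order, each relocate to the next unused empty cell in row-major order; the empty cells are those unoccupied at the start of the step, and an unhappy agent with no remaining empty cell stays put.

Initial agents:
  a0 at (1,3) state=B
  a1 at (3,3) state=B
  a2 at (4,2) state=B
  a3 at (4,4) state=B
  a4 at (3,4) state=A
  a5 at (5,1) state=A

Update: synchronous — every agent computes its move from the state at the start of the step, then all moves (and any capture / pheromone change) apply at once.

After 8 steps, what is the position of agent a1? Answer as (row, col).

(3, 3)

t=1: a0@(1,3):B a1@(3,3):B a2@(4,2):B a3@(4,4):B a4@(0,0):A a5@(0,1):A
t=2: (unchanged — steady state)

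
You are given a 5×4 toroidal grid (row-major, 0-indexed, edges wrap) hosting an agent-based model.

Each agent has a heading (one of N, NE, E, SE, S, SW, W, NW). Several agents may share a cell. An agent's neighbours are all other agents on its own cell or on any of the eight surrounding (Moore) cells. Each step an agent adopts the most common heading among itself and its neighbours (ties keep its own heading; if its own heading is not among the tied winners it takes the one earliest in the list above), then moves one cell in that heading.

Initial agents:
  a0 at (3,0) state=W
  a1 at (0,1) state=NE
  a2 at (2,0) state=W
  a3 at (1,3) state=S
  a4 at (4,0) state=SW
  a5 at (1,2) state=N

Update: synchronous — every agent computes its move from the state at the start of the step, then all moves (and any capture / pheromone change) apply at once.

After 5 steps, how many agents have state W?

t=1: a0@(3,3):W a1@(4,2):NE a2@(2,3):W a3@(2,3):S a4@(0,3):SW a5@(0,2):N
t=2: a0@(3,2):W a1@(3,3):NE a2@(2,2):W a3@(2,2):W a4@(1,2):SW a5@(4,2):N
t=3: a0@(3,1):W a1@(3,2):W a2@(2,1):W a3@(2,1):W a4@(1,1):W a5@(3,2):N
t=4: a0@(3,0):W a1@(3,1):W a2@(2,0):W a3@(2,0):W a4@(1,0):W a5@(3,1):W
t=5: a0@(3,3):W a1@(3,0):W a2@(2,3):W a3@(2,3):W a4@(1,3):W a5@(3,0):W

6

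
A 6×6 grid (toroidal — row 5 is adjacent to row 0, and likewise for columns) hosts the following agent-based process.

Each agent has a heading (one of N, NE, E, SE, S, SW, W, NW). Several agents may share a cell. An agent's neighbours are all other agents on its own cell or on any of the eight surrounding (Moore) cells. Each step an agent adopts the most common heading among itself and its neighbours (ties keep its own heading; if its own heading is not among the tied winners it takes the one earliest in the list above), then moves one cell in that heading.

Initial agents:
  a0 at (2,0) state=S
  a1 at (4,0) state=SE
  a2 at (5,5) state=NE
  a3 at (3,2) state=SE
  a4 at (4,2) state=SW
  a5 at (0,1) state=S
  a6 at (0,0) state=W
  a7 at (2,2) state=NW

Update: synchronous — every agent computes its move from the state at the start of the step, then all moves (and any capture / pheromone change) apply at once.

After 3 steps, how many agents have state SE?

2

t=1: a0@(3,0):S a1@(5,1):SE a2@(4,0):NE a3@(4,3):SE a4@(5,1):SW a5@(1,1):S a6@(0,5):W a7@(1,1):NW
t=2: a0@(4,0):S a1@(0,2):SE a2@(3,1):NE a3@(5,4):SE a4@(0,0):SW a5@(2,1):S a6@(0,4):W a7@(0,0):NW
t=3: a0@(5,0):S a1@(1,3):SE a2@(4,1):S a3@(0,5):SE a4@(1,5):SW a5@(3,1):S a6@(0,3):W a7@(5,5):NW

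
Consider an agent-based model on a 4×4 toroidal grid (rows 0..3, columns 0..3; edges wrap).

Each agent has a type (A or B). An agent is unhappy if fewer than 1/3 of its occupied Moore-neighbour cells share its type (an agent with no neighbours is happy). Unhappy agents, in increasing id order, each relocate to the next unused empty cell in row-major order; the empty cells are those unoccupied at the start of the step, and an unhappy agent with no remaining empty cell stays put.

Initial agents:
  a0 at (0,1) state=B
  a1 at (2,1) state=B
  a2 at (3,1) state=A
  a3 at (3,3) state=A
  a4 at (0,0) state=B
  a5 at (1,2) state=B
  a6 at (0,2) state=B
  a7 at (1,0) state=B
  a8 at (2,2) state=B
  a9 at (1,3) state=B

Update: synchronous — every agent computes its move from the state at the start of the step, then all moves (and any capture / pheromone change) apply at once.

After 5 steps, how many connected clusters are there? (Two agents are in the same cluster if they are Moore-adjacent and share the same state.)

t=1: a0@(0,1):B a1@(2,1):B a2@(0,3):A a3@(1,1):A a4@(0,0):B a5@(1,2):B a6@(0,2):B a7@(1,0):B a8@(2,2):B a9@(1,3):B
t=2: a0@(0,1):B a1@(2,1):B a2@(2,0):A a3@(2,3):A a4@(0,0):B a5@(1,2):B a6@(0,2):B a7@(1,0):B a8@(2,2):B a9@(1,3):B
t=3: a0@(0,1):B a1@(2,1):B a2@(0,3):A a3@(1,1):A a4@(0,0):B a5@(1,2):B a6@(0,2):B a7@(1,0):B a8@(2,2):B a9@(1,3):B
t=4: a0@(0,1):B a1@(2,1):B a2@(2,0):A a3@(2,3):A a4@(0,0):B a5@(1,2):B a6@(0,2):B a7@(1,0):B a8@(2,2):B a9@(1,3):B
t=5: a0@(0,1):B a1@(2,1):B a2@(0,3):A a3@(1,1):A a4@(0,0):B a5@(1,2):B a6@(0,2):B a7@(1,0):B a8@(2,2):B a9@(1,3):B

3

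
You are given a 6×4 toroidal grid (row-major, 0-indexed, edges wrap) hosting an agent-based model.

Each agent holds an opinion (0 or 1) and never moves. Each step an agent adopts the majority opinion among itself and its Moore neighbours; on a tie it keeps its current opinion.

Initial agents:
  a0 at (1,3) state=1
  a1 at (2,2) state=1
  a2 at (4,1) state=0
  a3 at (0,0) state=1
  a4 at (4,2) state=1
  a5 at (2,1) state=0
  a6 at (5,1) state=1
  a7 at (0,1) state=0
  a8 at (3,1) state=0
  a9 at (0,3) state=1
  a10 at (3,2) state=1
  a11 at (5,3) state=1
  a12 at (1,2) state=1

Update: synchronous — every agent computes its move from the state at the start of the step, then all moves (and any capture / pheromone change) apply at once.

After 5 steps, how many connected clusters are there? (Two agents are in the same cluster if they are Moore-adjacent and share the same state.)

1

t=1: a0@(1,3):1 a1@(2,2):1 a2@(4,1):1 a3@(0,0):1 a4@(4,2):1 a5@(2,1):1 a6@(5,1):1 a7@(0,1):1 a8@(3,1):0 a9@(0,3):1 a10@(3,2):1 a11@(5,3):1 a12@(1,2):1
t=2: a0@(1,3):1 a1@(2,2):1 a2@(4,1):1 a3@(0,0):1 a4@(4,2):1 a5@(2,1):1 a6@(5,1):1 a7@(0,1):1 a8@(3,1):1 a9@(0,3):1 a10@(3,2):1 a11@(5,3):1 a12@(1,2):1
t=3: (unchanged — steady state)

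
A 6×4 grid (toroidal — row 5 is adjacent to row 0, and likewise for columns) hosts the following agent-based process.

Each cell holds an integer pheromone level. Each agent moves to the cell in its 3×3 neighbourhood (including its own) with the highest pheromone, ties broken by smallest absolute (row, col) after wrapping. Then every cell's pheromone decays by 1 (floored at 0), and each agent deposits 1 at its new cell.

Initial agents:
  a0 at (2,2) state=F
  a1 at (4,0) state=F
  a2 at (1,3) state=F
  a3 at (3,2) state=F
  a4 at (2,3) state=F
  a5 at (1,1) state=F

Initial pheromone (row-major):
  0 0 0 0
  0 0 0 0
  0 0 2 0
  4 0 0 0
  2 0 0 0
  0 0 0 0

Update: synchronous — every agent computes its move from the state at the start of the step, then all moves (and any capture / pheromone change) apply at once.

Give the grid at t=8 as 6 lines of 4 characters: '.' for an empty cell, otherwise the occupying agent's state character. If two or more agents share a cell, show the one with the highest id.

....
....
..F.
F...
....
....

t=1: a0@(2,2) a1@(3,0) a2@(2,2) a3@(2,2) a4@(3,0) a5@(2,2) | pheromone: 0 0 0 0 / 0 0 0 0 / 0 0 5 0 / 5 0 0 0 / 1 0 0 0 / 0 0 0 0
t=2: a0@(2,2) a1@(3,0) a2@(2,2) a3@(2,2) a4@(3,0) a5@(2,2) | pheromone: 0 0 0 0 / 0 0 0 0 / 0 0 8 0 / 6 0 0 0 / 0 0 0 0 / 0 0 0 0
t=3: a0@(2,2) a1@(3,0) a2@(2,2) a3@(2,2) a4@(3,0) a5@(2,2) | pheromone: 0 0 0 0 / 0 0 0 0 / 0 0 11 0 / 7 0 0 0 / 0 0 0 0 / 0 0 0 0
t=4: a0@(2,2) a1@(3,0) a2@(2,2) a3@(2,2) a4@(3,0) a5@(2,2) | pheromone: 0 0 0 0 / 0 0 0 0 / 0 0 14 0 / 8 0 0 0 / 0 0 0 0 / 0 0 0 0
t=5: a0@(2,2) a1@(3,0) a2@(2,2) a3@(2,2) a4@(3,0) a5@(2,2) | pheromone: 0 0 0 0 / 0 0 0 0 / 0 0 17 0 / 9 0 0 0 / 0 0 0 0 / 0 0 0 0
t=6: a0@(2,2) a1@(3,0) a2@(2,2) a3@(2,2) a4@(3,0) a5@(2,2) | pheromone: 0 0 0 0 / 0 0 0 0 / 0 0 20 0 / 10 0 0 0 / 0 0 0 0 / 0 0 0 0
t=7: a0@(2,2) a1@(3,0) a2@(2,2) a3@(2,2) a4@(3,0) a5@(2,2) | pheromone: 0 0 0 0 / 0 0 0 0 / 0 0 23 0 / 11 0 0 0 / 0 0 0 0 / 0 0 0 0
t=8: a0@(2,2) a1@(3,0) a2@(2,2) a3@(2,2) a4@(3,0) a5@(2,2) | pheromone: 0 0 0 0 / 0 0 0 0 / 0 0 26 0 / 12 0 0 0 / 0 0 0 0 / 0 0 0 0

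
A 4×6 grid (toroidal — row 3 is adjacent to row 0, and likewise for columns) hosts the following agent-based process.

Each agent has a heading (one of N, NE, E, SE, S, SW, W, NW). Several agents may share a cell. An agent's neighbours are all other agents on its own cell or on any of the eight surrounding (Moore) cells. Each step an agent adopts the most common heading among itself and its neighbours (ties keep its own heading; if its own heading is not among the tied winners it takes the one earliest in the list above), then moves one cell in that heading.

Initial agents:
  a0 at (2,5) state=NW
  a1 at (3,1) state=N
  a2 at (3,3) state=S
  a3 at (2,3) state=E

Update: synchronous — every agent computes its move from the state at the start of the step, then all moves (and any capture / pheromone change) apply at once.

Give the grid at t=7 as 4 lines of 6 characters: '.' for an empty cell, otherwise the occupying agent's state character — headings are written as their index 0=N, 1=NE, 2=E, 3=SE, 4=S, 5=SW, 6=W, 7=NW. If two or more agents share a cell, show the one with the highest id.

t=1: a0@(1,4):NW a1@(2,1):N a2@(0,3):S a3@(2,4):E
t=2: a0@(0,3):NW a1@(1,1):N a2@(1,3):S a3@(2,5):E
t=3: a0@(3,2):NW a1@(0,1):N a2@(2,3):S a3@(2,0):E
t=4: a0@(2,1):NW a1@(3,1):N a2@(3,3):S a3@(2,1):E
t=5: a0@(1,0):NW a1@(2,1):N a2@(0,3):S a3@(2,2):E
t=6: a0@(0,5):NW a1@(1,1):N a2@(1,3):S a3@(2,3):E
t=7: a0@(3,4):NW a1@(0,1):N a2@(2,3):S a3@(2,4):E

.0....
......
...42.
....7.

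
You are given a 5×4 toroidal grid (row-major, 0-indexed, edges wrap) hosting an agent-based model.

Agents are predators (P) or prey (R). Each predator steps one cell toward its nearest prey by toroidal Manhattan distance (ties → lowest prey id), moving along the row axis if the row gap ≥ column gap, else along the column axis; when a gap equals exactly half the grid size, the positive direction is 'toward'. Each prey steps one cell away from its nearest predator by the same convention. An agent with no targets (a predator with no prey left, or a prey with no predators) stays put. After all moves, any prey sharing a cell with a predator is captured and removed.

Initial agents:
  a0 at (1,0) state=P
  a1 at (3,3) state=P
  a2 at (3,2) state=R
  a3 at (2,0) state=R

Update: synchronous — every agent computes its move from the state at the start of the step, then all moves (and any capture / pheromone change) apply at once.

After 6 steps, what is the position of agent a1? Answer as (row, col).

t=1: a0@(2,0):P a1@(3,2):P a2@(3,1):R a3@(3,0):R
t=2: a0@(3,0):P a1@(3,1):P a3@(4,0):R
t=3: a0@(4,0):P a1@(4,1):P a3@(0,0):R
t=4: a0@(0,0):P a1@(0,1):P a3@(1,0):R
t=5: a0@(1,0):P a1@(1,1):P a3@(2,0):R
t=6: a0@(2,0):P a1@(2,1):P a3@(3,0):R

(2, 1)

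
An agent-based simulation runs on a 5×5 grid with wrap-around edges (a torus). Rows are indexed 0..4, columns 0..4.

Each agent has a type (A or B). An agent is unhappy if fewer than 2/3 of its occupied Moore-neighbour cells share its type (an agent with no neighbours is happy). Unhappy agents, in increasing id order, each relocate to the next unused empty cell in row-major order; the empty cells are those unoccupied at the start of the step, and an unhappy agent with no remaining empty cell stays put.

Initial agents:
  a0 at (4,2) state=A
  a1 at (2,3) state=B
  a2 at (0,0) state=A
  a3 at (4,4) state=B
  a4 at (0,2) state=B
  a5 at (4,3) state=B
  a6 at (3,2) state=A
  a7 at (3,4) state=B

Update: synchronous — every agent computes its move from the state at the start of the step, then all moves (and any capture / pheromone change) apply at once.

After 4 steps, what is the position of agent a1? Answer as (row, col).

t=1: a0@(0,1):A a1@(0,3):B a2@(0,4):A a3@(4,4):B a4@(1,0):B a5@(1,1):B a6@(1,2):A a7@(3,4):B
t=2: a0@(0,0):A a1@(0,2):B a2@(1,3):A a3@(4,4):B a4@(1,4):B a5@(2,0):B a6@(2,1):A a7@(3,4):B
t=3: a0@(0,1):A a1@(0,3):B a2@(0,4):A a3@(1,0):B a4@(1,1):B a5@(2,0):B a6@(1,2):A a7@(3,4):B
t=4: a0@(0,0):A a1@(0,2):B a2@(1,3):A a3@(1,4):B a4@(2,1):B a5@(2,0):B a6@(2,2):A a7@(3,4):B

(0, 2)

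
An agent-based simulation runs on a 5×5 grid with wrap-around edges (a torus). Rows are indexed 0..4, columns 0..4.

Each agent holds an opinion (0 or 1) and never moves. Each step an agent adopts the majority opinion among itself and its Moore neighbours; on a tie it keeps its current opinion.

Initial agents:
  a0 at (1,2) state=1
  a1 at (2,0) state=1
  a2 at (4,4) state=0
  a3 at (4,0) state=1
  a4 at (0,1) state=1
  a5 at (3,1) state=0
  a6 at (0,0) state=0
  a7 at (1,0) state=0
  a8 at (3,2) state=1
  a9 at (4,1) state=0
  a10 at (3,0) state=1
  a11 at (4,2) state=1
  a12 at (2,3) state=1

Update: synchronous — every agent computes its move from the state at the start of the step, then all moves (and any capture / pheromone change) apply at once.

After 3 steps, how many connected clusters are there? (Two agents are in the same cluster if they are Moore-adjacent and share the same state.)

t=1: a0@(1,2):1 a1@(2,0):1 a2@(4,4):0 a3@(4,0):0 a4@(0,1):1 a5@(3,1):1 a6@(0,0):0 a7@(1,0):0 a8@(3,2):1 a9@(4,1):1 a10@(3,0):1 a11@(4,2):1 a12@(2,3):1
t=2: a0@(1,2):1 a1@(2,0):1 a2@(4,4):0 a3@(4,0):1 a4@(0,1):1 a5@(3,1):1 a6@(0,0):0 a7@(1,0):0 a8@(3,2):1 a9@(4,1):1 a10@(3,0):1 a11@(4,2):1 a12@(2,3):1
t=3: (unchanged — steady state)

2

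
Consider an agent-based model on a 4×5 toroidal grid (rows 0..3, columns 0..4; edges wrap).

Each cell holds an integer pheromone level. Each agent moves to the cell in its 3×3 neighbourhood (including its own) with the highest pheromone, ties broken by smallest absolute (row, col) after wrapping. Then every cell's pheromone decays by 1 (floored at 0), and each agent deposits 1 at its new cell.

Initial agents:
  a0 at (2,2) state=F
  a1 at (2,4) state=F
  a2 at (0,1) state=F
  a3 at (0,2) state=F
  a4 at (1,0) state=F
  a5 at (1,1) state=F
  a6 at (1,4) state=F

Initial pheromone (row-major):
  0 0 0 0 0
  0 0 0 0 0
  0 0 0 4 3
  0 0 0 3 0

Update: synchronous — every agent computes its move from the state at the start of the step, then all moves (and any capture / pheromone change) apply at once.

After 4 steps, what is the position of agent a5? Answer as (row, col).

(0, 0)

t=1: a0@(2,3) a1@(2,3) a2@(0,0) a3@(3,3) a4@(2,4) a5@(0,0) a6@(2,3) | pheromone: 2 0 0 0 0 / 0 0 0 0 0 / 0 0 0 6 3 / 0 0 0 3 0
t=2: a0@(2,3) a1@(2,3) a2@(0,0) a3@(2,3) a4@(2,3) a5@(0,0) a6@(2,3) | pheromone: 3 0 0 0 0 / 0 0 0 0 0 / 0 0 0 10 2 / 0 0 0 2 0
t=3: a0@(2,3) a1@(2,3) a2@(0,0) a3@(2,3) a4@(2,3) a5@(0,0) a6@(2,3) | pheromone: 4 0 0 0 0 / 0 0 0 0 0 / 0 0 0 14 1 / 0 0 0 1 0
t=4: a0@(2,3) a1@(2,3) a2@(0,0) a3@(2,3) a4@(2,3) a5@(0,0) a6@(2,3) | pheromone: 5 0 0 0 0 / 0 0 0 0 0 / 0 0 0 18 0 / 0 0 0 0 0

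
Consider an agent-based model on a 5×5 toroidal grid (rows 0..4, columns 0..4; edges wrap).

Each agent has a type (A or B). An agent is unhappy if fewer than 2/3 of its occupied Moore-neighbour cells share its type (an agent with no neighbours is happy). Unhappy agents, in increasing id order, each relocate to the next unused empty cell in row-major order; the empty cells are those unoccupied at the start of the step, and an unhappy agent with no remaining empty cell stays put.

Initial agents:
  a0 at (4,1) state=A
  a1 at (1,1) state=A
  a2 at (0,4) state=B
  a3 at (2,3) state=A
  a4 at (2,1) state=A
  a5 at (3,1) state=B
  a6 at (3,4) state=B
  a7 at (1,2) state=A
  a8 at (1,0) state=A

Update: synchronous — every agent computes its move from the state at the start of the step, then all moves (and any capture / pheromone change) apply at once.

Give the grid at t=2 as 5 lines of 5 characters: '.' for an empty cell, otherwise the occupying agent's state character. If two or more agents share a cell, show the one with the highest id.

t=1: a0@(0,0):A a1@(1,1):A a2@(0,1):B a3@(0,2):A a4@(2,1):A a5@(0,3):B a6@(1,3):B a7@(1,2):A a8@(1,0):A
t=2: a0@(0,0):A a1@(1,1):A a2@(0,4):B a3@(1,4):A a4@(2,1):A a5@(2,0):B a6@(2,2):B a7@(2,3):A a8@(1,0):A

A...B
AA..A
BABA.
.....
.....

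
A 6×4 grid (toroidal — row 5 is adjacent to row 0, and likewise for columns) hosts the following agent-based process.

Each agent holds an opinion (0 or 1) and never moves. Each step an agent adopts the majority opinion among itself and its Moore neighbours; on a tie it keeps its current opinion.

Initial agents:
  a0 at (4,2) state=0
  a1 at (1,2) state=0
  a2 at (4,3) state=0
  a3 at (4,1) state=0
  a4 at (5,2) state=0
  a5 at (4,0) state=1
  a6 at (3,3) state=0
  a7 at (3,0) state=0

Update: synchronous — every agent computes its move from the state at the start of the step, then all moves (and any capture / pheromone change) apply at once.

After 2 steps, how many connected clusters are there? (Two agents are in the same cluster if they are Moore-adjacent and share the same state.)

2

t=1: a0@(4,2):0 a1@(1,2):0 a2@(4,3):0 a3@(4,1):0 a4@(5,2):0 a5@(4,0):0 a6@(3,3):0 a7@(3,0):0
t=2: (unchanged — steady state)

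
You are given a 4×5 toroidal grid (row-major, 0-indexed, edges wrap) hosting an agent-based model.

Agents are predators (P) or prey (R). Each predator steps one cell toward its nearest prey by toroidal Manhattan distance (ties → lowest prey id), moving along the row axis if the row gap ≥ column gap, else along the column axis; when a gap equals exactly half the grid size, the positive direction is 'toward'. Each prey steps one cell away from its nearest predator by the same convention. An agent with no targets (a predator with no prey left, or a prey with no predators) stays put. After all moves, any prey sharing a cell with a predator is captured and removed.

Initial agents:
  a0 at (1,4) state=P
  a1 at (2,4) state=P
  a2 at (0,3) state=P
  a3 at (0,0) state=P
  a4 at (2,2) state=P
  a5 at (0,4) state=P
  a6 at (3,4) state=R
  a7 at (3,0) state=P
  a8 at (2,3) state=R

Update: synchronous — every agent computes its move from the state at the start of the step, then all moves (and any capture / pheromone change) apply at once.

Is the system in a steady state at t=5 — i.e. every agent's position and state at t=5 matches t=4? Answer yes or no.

no

t=1: a0@(2,4):P a1@(3,4):P a2@(3,3):P a3@(3,0):P a4@(2,3):P a5@(3,4):P a6@(0,4):R a7@(3,4):P a8@(2,2):R
t=2: a0@(3,4):P a1@(0,4):P a2@(0,3):P a3@(0,0):P a4@(2,2):P a5@(0,4):P a6@(1,4):R a7@(0,4):P a8@(2,1):R
t=3: a0@(0,4):P a1@(1,4):P a2@(1,3):P a3@(1,0):P a4@(2,1):P a5@(1,4):P a6@(2,4):R a7@(1,4):P a8@(2,0):R
t=4: a0@(1,4):P a1@(2,4):P a2@(2,3):P a3@(2,0):P a4@(2,0):P a5@(2,4):P a6@(3,4):R a7@(2,4):P a8@(3,0):R
t=5: a0@(2,4):P a1@(3,4):P a2@(3,3):P a3@(3,0):P a4@(3,0):P a5@(3,4):P a6@(0,4):R a7@(3,4):P a8@(0,0):R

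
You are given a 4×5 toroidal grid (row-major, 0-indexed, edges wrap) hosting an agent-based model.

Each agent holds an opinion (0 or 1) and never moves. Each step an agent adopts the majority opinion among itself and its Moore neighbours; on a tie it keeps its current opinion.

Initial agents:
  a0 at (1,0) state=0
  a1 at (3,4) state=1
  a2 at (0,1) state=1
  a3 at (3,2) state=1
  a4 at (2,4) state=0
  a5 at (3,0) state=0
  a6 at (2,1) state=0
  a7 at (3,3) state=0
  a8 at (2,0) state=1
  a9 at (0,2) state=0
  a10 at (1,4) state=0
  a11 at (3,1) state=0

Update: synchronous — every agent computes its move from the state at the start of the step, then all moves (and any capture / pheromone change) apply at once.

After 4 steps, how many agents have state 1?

t=1: a0@(1,0):0 a1@(3,4):0 a2@(0,1):0 a3@(3,2):0 a4@(2,4):0 a5@(3,0):0 a6@(2,1):0 a7@(3,3):0 a8@(2,0):0 a9@(0,2):0 a10@(1,4):0 a11@(3,1):0
t=2: (unchanged — steady state)

0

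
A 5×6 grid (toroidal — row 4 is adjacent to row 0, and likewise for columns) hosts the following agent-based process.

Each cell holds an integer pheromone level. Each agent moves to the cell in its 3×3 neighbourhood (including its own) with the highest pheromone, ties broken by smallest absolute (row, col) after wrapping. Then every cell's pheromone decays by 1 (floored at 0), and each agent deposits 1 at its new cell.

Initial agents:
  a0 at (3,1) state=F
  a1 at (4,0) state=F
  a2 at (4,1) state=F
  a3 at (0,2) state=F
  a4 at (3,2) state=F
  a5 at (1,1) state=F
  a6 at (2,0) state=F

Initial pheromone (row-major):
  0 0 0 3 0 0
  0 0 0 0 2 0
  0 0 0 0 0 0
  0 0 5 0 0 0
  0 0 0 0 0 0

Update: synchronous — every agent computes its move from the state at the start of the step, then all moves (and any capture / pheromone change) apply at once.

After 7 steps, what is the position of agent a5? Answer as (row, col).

t=1: a0@(3,2) a1@(0,0) a2@(3,2) a3@(0,3) a4@(3,2) a5@(0,0) a6@(1,0) | pheromone: 2 0 0 3 0 0 / 1 0 0 0 1 0 / 0 0 0 0 0 0 / 0 0 7 0 0 0 / 0 0 0 0 0 0
t=2: a0@(3,2) a1@(0,0) a2@(3,2) a3@(0,3) a4@(3,2) a5@(0,0) a6@(0,0) | pheromone: 4 0 0 3 0 0 / 0 0 0 0 0 0 / 0 0 0 0 0 0 / 0 0 9 0 0 0 / 0 0 0 0 0 0
t=3: a0@(3,2) a1@(0,0) a2@(3,2) a3@(0,3) a4@(3,2) a5@(0,0) a6@(0,0) | pheromone: 6 0 0 3 0 0 / 0 0 0 0 0 0 / 0 0 0 0 0 0 / 0 0 11 0 0 0 / 0 0 0 0 0 0
t=4: a0@(3,2) a1@(0,0) a2@(3,2) a3@(0,3) a4@(3,2) a5@(0,0) a6@(0,0) | pheromone: 8 0 0 3 0 0 / 0 0 0 0 0 0 / 0 0 0 0 0 0 / 0 0 13 0 0 0 / 0 0 0 0 0 0
t=5: a0@(3,2) a1@(0,0) a2@(3,2) a3@(0,3) a4@(3,2) a5@(0,0) a6@(0,0) | pheromone: 10 0 0 3 0 0 / 0 0 0 0 0 0 / 0 0 0 0 0 0 / 0 0 15 0 0 0 / 0 0 0 0 0 0
t=6: a0@(3,2) a1@(0,0) a2@(3,2) a3@(0,3) a4@(3,2) a5@(0,0) a6@(0,0) | pheromone: 12 0 0 3 0 0 / 0 0 0 0 0 0 / 0 0 0 0 0 0 / 0 0 17 0 0 0 / 0 0 0 0 0 0
t=7: a0@(3,2) a1@(0,0) a2@(3,2) a3@(0,3) a4@(3,2) a5@(0,0) a6@(0,0) | pheromone: 14 0 0 3 0 0 / 0 0 0 0 0 0 / 0 0 0 0 0 0 / 0 0 19 0 0 0 / 0 0 0 0 0 0

(0, 0)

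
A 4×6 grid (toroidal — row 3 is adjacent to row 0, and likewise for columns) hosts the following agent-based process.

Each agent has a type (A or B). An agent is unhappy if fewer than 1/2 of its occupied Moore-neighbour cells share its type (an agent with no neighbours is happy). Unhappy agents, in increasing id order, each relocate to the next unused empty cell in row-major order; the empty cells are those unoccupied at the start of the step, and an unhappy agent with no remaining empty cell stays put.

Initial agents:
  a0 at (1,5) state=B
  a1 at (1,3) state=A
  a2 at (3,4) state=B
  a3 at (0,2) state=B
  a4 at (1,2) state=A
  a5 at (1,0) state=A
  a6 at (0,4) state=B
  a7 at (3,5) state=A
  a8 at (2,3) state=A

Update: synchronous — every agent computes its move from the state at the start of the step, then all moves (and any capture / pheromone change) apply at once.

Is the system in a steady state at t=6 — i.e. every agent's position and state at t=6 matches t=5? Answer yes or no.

t=1: a0@(1,5):B a1@(1,3):A a2@(0,0):B a3@(0,1):B a4@(1,2):A a5@(0,3):A a6@(0,4):B a7@(0,5):A a8@(2,3):A
t=2: a0@(1,5):B a1@(1,3):A a2@(0,0):B a3@(0,1):B a4@(1,2):A a5@(0,3):A a6@(0,2):B a7@(1,0):A a8@(2,3):A
t=3: a0@(1,5):B a1@(1,3):A a2@(0,0):B a3@(0,1):B a4@(1,2):A a5@(0,3):A a6@(0,4):B a7@(0,5):A a8@(2,3):A
t=4: a0@(1,5):B a1@(1,3):A a2@(0,0):B a3@(0,1):B a4@(1,2):A a5@(0,3):A a6@(0,2):B a7@(1,0):A a8@(2,3):A
t=5: a0@(1,5):B a1@(1,3):A a2@(0,0):B a3@(0,1):B a4@(1,2):A a5@(0,3):A a6@(0,4):B a7@(0,5):A a8@(2,3):A
t=6: a0@(1,5):B a1@(1,3):A a2@(0,0):B a3@(0,1):B a4@(1,2):A a5@(0,3):A a6@(0,2):B a7@(1,0):A a8@(2,3):A

no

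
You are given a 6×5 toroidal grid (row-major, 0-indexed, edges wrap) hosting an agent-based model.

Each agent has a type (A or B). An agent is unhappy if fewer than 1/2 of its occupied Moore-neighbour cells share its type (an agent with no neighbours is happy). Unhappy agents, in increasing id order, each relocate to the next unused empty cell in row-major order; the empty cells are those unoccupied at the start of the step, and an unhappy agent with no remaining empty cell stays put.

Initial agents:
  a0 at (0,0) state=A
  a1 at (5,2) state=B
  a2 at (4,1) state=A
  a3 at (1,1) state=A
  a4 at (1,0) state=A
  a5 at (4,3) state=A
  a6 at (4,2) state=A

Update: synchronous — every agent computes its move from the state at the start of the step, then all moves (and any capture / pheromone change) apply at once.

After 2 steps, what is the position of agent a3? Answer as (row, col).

t=1: a0@(0,0):A a1@(0,1):B a2@(4,1):A a3@(1,1):A a4@(1,0):A a5@(4,3):A a6@(4,2):A
t=2: a0@(0,0):A a1@(0,2):B a2@(4,1):A a3@(1,1):A a4@(1,0):A a5@(4,3):A a6@(4,2):A

(1, 1)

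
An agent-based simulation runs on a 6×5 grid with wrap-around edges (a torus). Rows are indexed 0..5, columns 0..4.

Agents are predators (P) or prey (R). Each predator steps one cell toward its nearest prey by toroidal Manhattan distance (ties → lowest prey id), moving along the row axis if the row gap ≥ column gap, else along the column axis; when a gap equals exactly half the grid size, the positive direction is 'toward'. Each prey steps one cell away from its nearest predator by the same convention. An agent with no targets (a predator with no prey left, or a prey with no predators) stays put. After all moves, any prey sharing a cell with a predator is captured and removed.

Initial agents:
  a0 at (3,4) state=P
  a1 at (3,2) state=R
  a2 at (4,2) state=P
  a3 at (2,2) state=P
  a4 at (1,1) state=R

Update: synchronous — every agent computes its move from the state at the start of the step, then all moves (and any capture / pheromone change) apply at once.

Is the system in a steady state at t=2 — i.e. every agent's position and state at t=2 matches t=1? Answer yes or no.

no

t=1: a0@(3,3):P a1@(2,2):R a2@(3,2):P a3@(3,2):P a4@(0,1):R
t=2: a0@(2,3):P a1@(1,2):R a2@(2,2):P a3@(2,2):P a4@(5,1):R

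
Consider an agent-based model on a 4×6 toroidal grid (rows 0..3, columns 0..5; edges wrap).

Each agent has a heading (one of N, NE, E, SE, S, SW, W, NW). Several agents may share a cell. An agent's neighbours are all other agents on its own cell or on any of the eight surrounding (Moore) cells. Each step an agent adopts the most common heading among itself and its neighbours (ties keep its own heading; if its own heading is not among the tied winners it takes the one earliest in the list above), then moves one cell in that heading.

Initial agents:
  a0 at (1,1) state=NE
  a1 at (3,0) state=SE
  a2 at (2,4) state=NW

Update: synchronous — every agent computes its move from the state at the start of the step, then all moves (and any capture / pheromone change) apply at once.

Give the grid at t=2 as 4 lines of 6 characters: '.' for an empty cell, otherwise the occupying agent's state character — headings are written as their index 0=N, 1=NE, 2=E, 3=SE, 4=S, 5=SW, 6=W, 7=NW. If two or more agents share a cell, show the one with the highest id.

..7...
..3...
......
...1..

t=1: a0@(0,2):NE a1@(0,1):SE a2@(1,3):NW
t=2: a0@(3,3):NE a1@(1,2):SE a2@(0,2):NW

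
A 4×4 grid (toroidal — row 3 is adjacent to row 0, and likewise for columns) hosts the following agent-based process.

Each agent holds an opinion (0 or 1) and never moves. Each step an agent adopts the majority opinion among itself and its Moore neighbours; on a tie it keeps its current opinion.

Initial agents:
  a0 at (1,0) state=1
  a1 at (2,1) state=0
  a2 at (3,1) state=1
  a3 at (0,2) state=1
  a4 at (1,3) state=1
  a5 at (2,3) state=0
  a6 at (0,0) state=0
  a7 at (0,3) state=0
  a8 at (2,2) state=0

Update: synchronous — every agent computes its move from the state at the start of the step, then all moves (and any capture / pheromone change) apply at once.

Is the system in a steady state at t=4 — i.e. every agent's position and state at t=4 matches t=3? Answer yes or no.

t=1: a0@(1,0):0 a1@(2,1):0 a2@(3,1):0 a3@(0,2):1 a4@(1,3):0 a5@(2,3):0 a6@(0,0):1 a7@(0,3):1 a8@(2,2):0
t=2: a0@(1,0):0 a1@(2,1):0 a2@(3,1):0 a3@(0,2):1 a4@(1,3):0 a5@(2,3):0 a6@(0,0):0 a7@(0,3):1 a8@(2,2):0
t=3: a0@(1,0):0 a1@(2,1):0 a2@(3,1):0 a3@(0,2):1 a4@(1,3):0 a5@(2,3):0 a6@(0,0):0 a7@(0,3):0 a8@(2,2):0
t=4: a0@(1,0):0 a1@(2,1):0 a2@(3,1):0 a3@(0,2):0 a4@(1,3):0 a5@(2,3):0 a6@(0,0):0 a7@(0,3):0 a8@(2,2):0

no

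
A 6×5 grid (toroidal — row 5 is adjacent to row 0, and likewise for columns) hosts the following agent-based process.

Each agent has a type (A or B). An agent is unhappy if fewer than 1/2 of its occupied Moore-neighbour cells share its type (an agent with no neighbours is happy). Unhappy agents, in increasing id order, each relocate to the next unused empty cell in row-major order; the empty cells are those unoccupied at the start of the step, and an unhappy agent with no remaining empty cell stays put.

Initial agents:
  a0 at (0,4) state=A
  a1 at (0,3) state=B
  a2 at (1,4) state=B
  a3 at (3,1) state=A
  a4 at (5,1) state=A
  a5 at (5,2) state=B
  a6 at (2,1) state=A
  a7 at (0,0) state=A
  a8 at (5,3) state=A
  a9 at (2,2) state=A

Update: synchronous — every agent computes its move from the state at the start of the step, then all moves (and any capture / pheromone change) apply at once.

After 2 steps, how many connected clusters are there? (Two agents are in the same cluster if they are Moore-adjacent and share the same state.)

2

t=1: a0@(0,4):A a1@(0,3):B a2@(0,1):B a3@(3,1):A a4@(5,1):A a5@(0,2):B a6@(2,1):A a7@(0,0):A a8@(1,0):A a9@(2,2):A
t=2: a0@(0,4):A a1@(0,3):B a2@(1,1):B a3@(3,1):A a4@(1,2):A a5@(0,2):B a6@(2,1):A a7@(0,0):A a8@(1,0):A a9@(2,2):A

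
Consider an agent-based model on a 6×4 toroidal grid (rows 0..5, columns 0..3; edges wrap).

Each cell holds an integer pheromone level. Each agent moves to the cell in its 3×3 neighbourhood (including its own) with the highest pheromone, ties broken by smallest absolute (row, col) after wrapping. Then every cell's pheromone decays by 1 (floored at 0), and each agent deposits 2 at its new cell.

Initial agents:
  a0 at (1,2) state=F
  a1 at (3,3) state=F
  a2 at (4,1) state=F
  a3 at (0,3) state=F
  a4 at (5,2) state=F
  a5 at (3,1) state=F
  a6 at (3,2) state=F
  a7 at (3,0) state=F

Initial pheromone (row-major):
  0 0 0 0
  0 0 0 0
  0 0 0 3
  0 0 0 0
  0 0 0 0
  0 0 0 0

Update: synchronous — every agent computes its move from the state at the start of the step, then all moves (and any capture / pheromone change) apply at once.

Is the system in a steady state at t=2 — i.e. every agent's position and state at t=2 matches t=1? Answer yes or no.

t=1: a0@(2,3) a1@(2,3) a2@(3,0) a3@(0,0) a4@(0,1) a5@(2,0) a6@(2,3) a7@(2,3) | pheromone: 2 2 0 0 / 0 0 0 0 / 2 0 0 10 / 2 0 0 0 / 0 0 0 0 / 0 0 0 0
t=2: a0@(2,3) a1@(2,3) a2@(2,3) a3@(0,0) a4@(0,0) a5@(2,3) a6@(2,3) a7@(2,3) | pheromone: 5 1 0 0 / 0 0 0 0 / 1 0 0 21 / 1 0 0 0 / 0 0 0 0 / 0 0 0 0

no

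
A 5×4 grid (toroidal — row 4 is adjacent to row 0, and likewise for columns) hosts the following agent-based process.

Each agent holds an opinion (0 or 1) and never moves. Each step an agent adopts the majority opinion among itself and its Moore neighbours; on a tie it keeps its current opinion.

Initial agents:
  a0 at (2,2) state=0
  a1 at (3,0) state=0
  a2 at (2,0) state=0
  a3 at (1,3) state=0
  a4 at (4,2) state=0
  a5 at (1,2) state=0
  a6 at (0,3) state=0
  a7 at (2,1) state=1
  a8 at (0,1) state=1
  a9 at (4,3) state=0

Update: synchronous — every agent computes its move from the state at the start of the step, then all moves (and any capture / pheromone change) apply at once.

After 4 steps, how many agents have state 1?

0

t=1: a0@(2,2):0 a1@(3,0):0 a2@(2,0):0 a3@(1,3):0 a4@(4,2):0 a5@(1,2):0 a6@(0,3):0 a7@(2,1):0 a8@(0,1):0 a9@(4,3):0
t=2: (unchanged — steady state)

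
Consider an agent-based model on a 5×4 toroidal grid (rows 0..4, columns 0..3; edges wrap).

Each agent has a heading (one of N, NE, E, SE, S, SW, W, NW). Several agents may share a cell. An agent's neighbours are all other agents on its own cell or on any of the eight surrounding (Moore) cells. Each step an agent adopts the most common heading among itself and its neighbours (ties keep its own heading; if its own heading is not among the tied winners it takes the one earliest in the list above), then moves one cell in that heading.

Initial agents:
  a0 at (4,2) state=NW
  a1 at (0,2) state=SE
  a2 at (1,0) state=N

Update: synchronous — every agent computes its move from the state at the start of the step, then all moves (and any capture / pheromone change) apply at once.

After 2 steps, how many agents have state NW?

1

t=1: a0@(3,1):NW a1@(1,3):SE a2@(0,0):N
t=2: a0@(2,0):NW a1@(2,0):SE a2@(4,0):N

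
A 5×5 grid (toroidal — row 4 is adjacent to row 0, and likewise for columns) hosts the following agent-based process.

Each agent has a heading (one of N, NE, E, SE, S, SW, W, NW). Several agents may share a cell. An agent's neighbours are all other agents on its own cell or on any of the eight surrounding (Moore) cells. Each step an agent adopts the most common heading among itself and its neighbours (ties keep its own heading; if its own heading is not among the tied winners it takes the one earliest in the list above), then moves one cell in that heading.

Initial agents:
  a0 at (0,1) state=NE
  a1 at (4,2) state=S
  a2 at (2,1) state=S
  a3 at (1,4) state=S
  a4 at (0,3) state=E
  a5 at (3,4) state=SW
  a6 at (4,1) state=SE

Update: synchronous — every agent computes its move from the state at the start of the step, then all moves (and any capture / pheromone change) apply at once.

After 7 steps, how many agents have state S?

t=1: a0@(4,2):NE a1@(0,2):S a2@(3,1):S a3@(2,4):S a4@(1,3):S a5@(4,3):SW a6@(0,2):SE
t=2: a0@(0,2):S a1@(1,2):S a2@(4,1):S a3@(3,4):S a4@(2,3):S a5@(0,2):SW a6@(1,2):S
t=3: a0@(1,2):S a1@(2,2):S a2@(0,1):S a3@(4,4):S a4@(3,3):S a5@(1,2):S a6@(2,2):S
t=4: a0@(2,2):S a1@(3,2):S a2@(1,1):S a3@(0,4):S a4@(4,3):S a5@(2,2):S a6@(3,2):S
t=5: a0@(3,2):S a1@(4,2):S a2@(2,1):S a3@(1,4):S a4@(0,3):S a5@(3,2):S a6@(4,2):S
t=6: a0@(4,2):S a1@(0,2):S a2@(3,1):S a3@(2,4):S a4@(1,3):S a5@(4,2):S a6@(0,2):S
t=7: a0@(0,2):S a1@(1,2):S a2@(4,1):S a3@(3,4):S a4@(2,3):S a5@(0,2):S a6@(1,2):S

7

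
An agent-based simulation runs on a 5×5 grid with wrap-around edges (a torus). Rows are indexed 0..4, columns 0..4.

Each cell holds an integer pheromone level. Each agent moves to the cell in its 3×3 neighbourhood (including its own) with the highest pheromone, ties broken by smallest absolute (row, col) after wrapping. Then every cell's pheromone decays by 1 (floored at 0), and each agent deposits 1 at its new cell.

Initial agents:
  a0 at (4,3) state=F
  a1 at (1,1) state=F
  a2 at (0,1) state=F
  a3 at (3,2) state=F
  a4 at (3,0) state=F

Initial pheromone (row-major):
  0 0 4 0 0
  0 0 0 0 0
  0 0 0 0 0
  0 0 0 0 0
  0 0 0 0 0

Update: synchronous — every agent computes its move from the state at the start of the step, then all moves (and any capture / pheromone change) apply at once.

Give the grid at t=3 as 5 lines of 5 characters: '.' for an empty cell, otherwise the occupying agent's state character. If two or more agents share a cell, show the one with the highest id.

..F..
.....
F....
.....
.....

t=1: a0@(0,2) a1@(0,2) a2@(0,2) a3@(2,1) a4@(2,0) | pheromone: 0 0 6 0 0 / 0 0 0 0 0 / 1 1 0 0 0 / 0 0 0 0 0 / 0 0 0 0 0
t=2: a0@(0,2) a1@(0,2) a2@(0,2) a3@(2,0) a4@(2,0) | pheromone: 0 0 8 0 0 / 0 0 0 0 0 / 2 0 0 0 0 / 0 0 0 0 0 / 0 0 0 0 0
t=3: a0@(0,2) a1@(0,2) a2@(0,2) a3@(2,0) a4@(2,0) | pheromone: 0 0 10 0 0 / 0 0 0 0 0 / 3 0 0 0 0 / 0 0 0 0 0 / 0 0 0 0 0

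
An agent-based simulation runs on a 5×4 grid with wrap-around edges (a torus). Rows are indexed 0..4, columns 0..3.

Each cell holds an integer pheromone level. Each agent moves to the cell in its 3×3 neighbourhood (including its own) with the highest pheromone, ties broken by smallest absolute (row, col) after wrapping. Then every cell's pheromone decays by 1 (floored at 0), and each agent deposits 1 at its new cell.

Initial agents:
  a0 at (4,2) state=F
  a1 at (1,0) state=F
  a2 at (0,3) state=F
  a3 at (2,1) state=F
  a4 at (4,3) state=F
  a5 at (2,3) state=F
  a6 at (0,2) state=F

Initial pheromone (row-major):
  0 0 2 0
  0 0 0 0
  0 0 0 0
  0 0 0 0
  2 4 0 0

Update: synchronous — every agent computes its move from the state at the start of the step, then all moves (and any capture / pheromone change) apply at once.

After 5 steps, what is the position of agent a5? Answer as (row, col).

t=1: a0@(4,1) a1@(0,0) a2@(0,2) a3@(1,0) a4@(0,2) a5@(1,0) a6@(4,1) | pheromone: 1 0 3 0 / 2 0 0 0 / 0 0 0 0 / 0 0 0 0 / 1 5 0 0
t=2: a0@(4,1) a1@(4,1) a2@(4,1) a3@(1,0) a4@(4,1) a5@(1,0) a6@(4,1) | pheromone: 0 0 2 0 / 3 0 0 0 / 0 0 0 0 / 0 0 0 0 / 0 9 0 0
t=3: a0@(4,1) a1@(4,1) a2@(4,1) a3@(1,0) a4@(4,1) a5@(1,0) a6@(4,1) | pheromone: 0 0 1 0 / 4 0 0 0 / 0 0 0 0 / 0 0 0 0 / 0 13 0 0
t=4: a0@(4,1) a1@(4,1) a2@(4,1) a3@(1,0) a4@(4,1) a5@(1,0) a6@(4,1) | pheromone: 0 0 0 0 / 5 0 0 0 / 0 0 0 0 / 0 0 0 0 / 0 17 0 0
t=5: a0@(4,1) a1@(4,1) a2@(4,1) a3@(1,0) a4@(4,1) a5@(1,0) a6@(4,1) | pheromone: 0 0 0 0 / 6 0 0 0 / 0 0 0 0 / 0 0 0 0 / 0 21 0 0

(1, 0)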